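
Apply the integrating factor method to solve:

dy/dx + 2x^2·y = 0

Using integrating factor method:

General solution: y = Ce^(-2x^3/3)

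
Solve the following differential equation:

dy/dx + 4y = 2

Using integrating factor method:

General solution: y = 1/2 + Ce^(-4x)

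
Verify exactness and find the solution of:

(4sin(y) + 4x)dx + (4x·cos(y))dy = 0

Verify exactness: ∂M/∂y = ∂N/∂x ✓
Find F(x,y) such that ∂F/∂x = M, ∂F/∂y = N
Solution: 4x·sin(y) + 2x² = C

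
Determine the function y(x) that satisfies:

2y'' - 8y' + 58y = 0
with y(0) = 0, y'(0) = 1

General solution: y = e^(2x)(C₁cos(5x) + C₂sin(5x))
Complex roots r = 2 ± 5i
Applying ICs: C₁ = 0, C₂ = 1/5
Particular solution: y = e^(2x)((1/5)sin(5x))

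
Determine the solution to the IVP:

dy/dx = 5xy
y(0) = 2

General solution: y = Ce^(5x²/2)
Applying IC y(0) = 2:
Particular solution: y = 2e^(5x²/2)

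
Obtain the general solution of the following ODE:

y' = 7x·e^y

Separating variables and integrating:
-e^(-y) = 7x²/2 + C

General solution: y = -ln(C - 7x²/2)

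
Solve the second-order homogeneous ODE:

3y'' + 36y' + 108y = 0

Characteristic equation: 3r² + 36r + 108 = 0
Divide by 3: r² + 12r + 36 = 0
Factored: (r + 6)² = 0
Repeated root: r = -6
General solution: y = (C₁ + C₂x)e^(-6x)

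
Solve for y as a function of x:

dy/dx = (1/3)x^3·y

Separating variables and integrating:
ln|y| = x^4/12 + C

General solution: y = Ce^(x^4/12)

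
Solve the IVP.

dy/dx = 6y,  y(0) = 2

General solution: y = Ce^(6x)
Applying IC y(0) = 2:
Particular solution: y = 2e^(6x)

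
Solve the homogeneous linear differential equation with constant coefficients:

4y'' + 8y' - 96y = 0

Characteristic equation: 4r² + 8r - 96 = 0
Divide by 4: r² + 2r - 24 = 0
Roots: r = 4, -6 (distinct real)
General solution: y = C₁e^(4x) + C₂e^(-6x)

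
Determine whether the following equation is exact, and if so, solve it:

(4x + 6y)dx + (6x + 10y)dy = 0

Verify exactness: ∂M/∂y = ∂N/∂x ✓
Find F(x,y) such that ∂F/∂x = M, ∂F/∂y = N
Solution: 2x² + 6xy + 5y² = C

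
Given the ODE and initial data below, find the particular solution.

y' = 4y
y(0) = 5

General solution: y = Ce^(4x)
Applying IC y(0) = 5:
Particular solution: y = 5e^(4x)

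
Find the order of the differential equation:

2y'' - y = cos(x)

The order is 2 (highest derivative is of order 2).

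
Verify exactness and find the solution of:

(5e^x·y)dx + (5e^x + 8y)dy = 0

Verify exactness: ∂M/∂y = ∂N/∂x ✓
Find F(x,y) such that ∂F/∂x = M, ∂F/∂y = N
Solution: 5e^x·y + 4y² = C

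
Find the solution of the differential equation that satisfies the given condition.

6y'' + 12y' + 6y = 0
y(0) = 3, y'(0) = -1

General solution: y = (C₁ + C₂x)e^(-x)
Repeated root r = -1
Applying ICs: C₁ = 3, C₂ = 2
Particular solution: y = (3 + 2x)e^(-x)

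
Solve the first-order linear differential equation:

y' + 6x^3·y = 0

Using integrating factor method:

General solution: y = Ce^(-3x^4/2)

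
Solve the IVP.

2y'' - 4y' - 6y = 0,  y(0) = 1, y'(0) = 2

General solution: y = C₁e^(3x) + C₂e^(-x)
Applying ICs: C₁ = 3/4, C₂ = 1/4
Particular solution: y = (3/4)e^(3x) + (1/4)e^(-x)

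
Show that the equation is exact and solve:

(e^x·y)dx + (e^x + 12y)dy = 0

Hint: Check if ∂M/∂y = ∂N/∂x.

Verify exactness: ∂M/∂y = ∂N/∂x ✓
Find F(x,y) such that ∂F/∂x = M, ∂F/∂y = N
Solution: e^x·y + 6y² = C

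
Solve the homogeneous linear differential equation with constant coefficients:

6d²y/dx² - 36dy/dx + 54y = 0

Characteristic equation: 6r² - 36r + 54 = 0
Divide by 6: r² - 6r + 9 = 0
Factored: (r - 3)² = 0
Repeated root: r = 3
General solution: y = (C₁ + C₂x)e^(3x)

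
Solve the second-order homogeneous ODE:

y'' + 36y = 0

Characteristic equation: r² + 36 = 0
Roots: r = ±6i (complex conjugates)
General solution: y = C₁cos(6x) + C₂sin(6x)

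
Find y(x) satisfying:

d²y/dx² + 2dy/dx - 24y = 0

Characteristic equation: r² + 2r - 24 = 0
Roots: r = 4, -6 (distinct real)
General solution: y = C₁e^(4x) + C₂e^(-6x)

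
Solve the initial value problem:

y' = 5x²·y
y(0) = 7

General solution: y = Ce^(5x³/3)
Applying IC y(0) = 7:
Particular solution: y = 7e^(5x³/3)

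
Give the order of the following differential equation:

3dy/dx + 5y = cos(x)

The order is 1 (highest derivative is of order 1).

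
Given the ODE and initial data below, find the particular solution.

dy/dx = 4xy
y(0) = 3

General solution: y = Ce^(2x²)
Applying IC y(0) = 3:
Particular solution: y = 3e^(2x²)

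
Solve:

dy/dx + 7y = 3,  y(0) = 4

General solution: y = 3/7 + Ce^(-7x)
Applying y(0) = 4: C = 4 - 3/7 = 25/7
Particular solution: y = 3/7 + (25/7)e^(-7x)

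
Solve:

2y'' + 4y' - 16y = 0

Characteristic equation: 2r² + 4r - 16 = 0
Divide by 2: r² + 2r - 8 = 0
Roots: r = 2, -4 (distinct real)
General solution: y = C₁e^(2x) + C₂e^(-4x)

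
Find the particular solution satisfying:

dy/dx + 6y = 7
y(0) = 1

General solution: y = 7/6 + Ce^(-6x)
Applying y(0) = 1: C = 1 - 7/6 = -1/6
Particular solution: y = 7/6 - (1/6)e^(-6x)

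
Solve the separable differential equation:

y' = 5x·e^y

Separating variables and integrating:
-e^(-y) = 5x²/2 + C

General solution: y = -ln(C - 5x²/2)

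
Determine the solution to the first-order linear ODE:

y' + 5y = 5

Using integrating factor method:

General solution: y = 1 + Ce^(-5x)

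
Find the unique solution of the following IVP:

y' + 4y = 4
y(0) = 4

General solution: y = 1 + Ce^(-4x)
Applying y(0) = 4: C = 4 - 1 = 3
Particular solution: y = 1 + 3e^(-4x)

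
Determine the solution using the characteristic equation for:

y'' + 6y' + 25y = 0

Characteristic equation: r² + 6r + 25 = 0
Roots: r = -3 ± 4i (complex conjugates)
General solution: y = e^(-3x)(C₁cos(4x) + C₂sin(4x))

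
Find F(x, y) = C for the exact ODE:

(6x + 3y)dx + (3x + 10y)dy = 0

Verify exactness: ∂M/∂y = ∂N/∂x ✓
Find F(x,y) such that ∂F/∂x = M, ∂F/∂y = N
Solution: 3x² + 3xy + 5y² = C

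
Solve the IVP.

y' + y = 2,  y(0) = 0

General solution: y = 2 + Ce^(-x)
Applying y(0) = 0: C = 0 - 2 = -2
Particular solution: y = 2 - 2e^(-x)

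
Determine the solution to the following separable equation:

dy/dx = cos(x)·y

Separating variables and integrating:
ln|y| = sin(x) + C

General solution: y = Ce^(sin(x))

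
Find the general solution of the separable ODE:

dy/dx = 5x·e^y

Separating variables and integrating:
-e^(-y) = 5x²/2 + C

General solution: y = -ln(C - 5x²/2)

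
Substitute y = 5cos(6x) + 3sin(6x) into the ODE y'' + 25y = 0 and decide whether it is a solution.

Verification:
y'' = -180cos(6x) - 108sin(6x)
y'' + 25y ≠ 0 (frequency mismatch: got 36 instead of 25)

No, it is not a solution.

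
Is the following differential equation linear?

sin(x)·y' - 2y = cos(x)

Yes. Linear (y and its derivatives appear to the first power only, no products of y terms)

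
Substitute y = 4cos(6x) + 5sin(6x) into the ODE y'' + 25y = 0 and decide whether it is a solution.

Verification:
y'' = -144cos(6x) - 180sin(6x)
y'' + 25y ≠ 0 (frequency mismatch: got 36 instead of 25)

No, it is not a solution.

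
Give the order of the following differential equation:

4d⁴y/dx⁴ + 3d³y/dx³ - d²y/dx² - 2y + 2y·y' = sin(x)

The order is 4 (highest derivative is of order 4).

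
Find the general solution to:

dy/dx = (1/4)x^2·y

Separating variables and integrating:
ln|y| = x^3/12 + C

General solution: y = Ce^(x^3/12)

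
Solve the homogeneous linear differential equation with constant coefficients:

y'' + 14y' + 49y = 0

Characteristic equation: r² + 14r + 49 = 0
Factored: (r + 7)² = 0
Repeated root: r = -7
General solution: y = (C₁ + C₂x)e^(-7x)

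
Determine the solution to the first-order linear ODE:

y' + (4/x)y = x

Using integrating factor method:

General solution: y = (1/6)x^2 + Cx^(-4)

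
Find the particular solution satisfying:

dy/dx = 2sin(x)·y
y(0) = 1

General solution: y = Ce^(-2cos(x))
Applying IC y(0) = 1:
Particular solution: y = e^(2(1-cos(x)))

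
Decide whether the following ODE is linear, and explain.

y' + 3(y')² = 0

Nonlinear ((y')² term)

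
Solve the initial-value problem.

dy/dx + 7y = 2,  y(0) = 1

General solution: y = 2/7 + Ce^(-7x)
Applying y(0) = 1: C = 1 - 2/7 = 5/7
Particular solution: y = 2/7 + (5/7)e^(-7x)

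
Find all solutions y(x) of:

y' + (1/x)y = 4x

Using integrating factor method:

General solution: y = (4/3)x^2 + C/x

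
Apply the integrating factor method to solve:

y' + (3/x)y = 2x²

Using integrating factor method:

General solution: y = (1/3)x^3 + Cx^(-3)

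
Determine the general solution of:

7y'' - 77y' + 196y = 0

Characteristic equation: 7r² - 77r + 196 = 0
Divide by 7: r² - 11r + 28 = 0
Roots: r = 7, 4 (distinct real)
General solution: y = C₁e^(7x) + C₂e^(4x)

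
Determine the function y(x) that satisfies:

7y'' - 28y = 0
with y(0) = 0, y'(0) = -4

General solution: y = C₁e^(2x) + C₂e^(-2x)
Applying ICs: C₁ = -1, C₂ = 1
Particular solution: y = -e^(2x) + e^(-2x)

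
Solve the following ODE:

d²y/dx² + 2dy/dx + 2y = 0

Characteristic equation: r² + 2r + 2 = 0
Roots: r = -1 ± i (complex conjugates)
General solution: y = e^(-x)(C₁cos(x) + C₂sin(x))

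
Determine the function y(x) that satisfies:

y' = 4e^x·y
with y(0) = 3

General solution: y = Ce^(4e^x)
Applying IC y(0) = 3:
Particular solution: y = 3e^(4(e^x - 1))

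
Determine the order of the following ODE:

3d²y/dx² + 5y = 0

The order is 2 (highest derivative is of order 2).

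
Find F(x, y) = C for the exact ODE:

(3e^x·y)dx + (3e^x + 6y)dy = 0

Verify exactness: ∂M/∂y = ∂N/∂x ✓
Find F(x,y) such that ∂F/∂x = M, ∂F/∂y = N
Solution: 3e^x·y + 3y² = C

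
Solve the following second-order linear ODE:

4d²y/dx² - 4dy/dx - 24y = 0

Characteristic equation: 4r² - 4r - 24 = 0
Divide by 4: r² - r - 6 = 0
Roots: r = 3, -2 (distinct real)
General solution: y = C₁e^(3x) + C₂e^(-2x)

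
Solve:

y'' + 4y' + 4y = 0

Characteristic equation: r² + 4r + 4 = 0
Factored: (r + 2)² = 0
Repeated root: r = -2
General solution: y = (C₁ + C₂x)e^(-2x)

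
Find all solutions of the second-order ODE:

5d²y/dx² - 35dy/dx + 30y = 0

Characteristic equation: 5r² - 35r + 30 = 0
Divide by 5: r² - 7r + 6 = 0
Roots: r = 6, 1 (distinct real)
General solution: y = C₁e^(6x) + C₂e^x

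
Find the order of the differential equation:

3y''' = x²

The order is 3 (highest derivative is of order 3).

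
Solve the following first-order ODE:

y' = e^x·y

Separating variables and integrating:
ln|y| = e^x + C

General solution: y = Ce^(e^x)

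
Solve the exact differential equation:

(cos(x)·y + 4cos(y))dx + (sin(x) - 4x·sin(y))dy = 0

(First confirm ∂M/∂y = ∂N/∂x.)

Verify exactness: ∂M/∂y = ∂N/∂x ✓
Find F(x,y) such that ∂F/∂x = M, ∂F/∂y = N
Solution: sin(x)·y + 4x·cos(y) = C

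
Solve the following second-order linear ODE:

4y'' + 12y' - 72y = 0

Characteristic equation: 4r² + 12r - 72 = 0
Divide by 4: r² + 3r - 18 = 0
Roots: r = 3, -6 (distinct real)
General solution: y = C₁e^(3x) + C₂e^(-6x)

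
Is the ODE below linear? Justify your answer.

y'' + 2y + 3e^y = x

No. Nonlinear (e^y is nonlinear in y)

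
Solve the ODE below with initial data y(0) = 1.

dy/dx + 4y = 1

General solution: y = 1/4 + Ce^(-4x)
Applying y(0) = 1: C = 1 - 1/4 = 3/4
Particular solution: y = 1/4 + (3/4)e^(-4x)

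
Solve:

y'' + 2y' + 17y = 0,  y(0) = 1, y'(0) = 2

General solution: y = e^(-x)(C₁cos(4x) + C₂sin(4x))
Complex roots r = -1 ± 4i
Applying ICs: C₁ = 1, C₂ = 3/4
Particular solution: y = e^(-x)(cos(4x) + (3/4)sin(4x))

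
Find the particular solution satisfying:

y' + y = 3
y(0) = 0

General solution: y = 3 + Ce^(-x)
Applying y(0) = 0: C = 0 - 3 = -3
Particular solution: y = 3 - 3e^(-x)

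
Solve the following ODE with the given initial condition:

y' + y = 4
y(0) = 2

General solution: y = 4 + Ce^(-x)
Applying y(0) = 2: C = 2 - 4 = -2
Particular solution: y = 4 - 2e^(-x)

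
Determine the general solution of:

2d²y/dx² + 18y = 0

Characteristic equation: 2r² + 18 = 0
Divide by 2: r² + 9 = 0
Roots: r = ±3i (complex conjugates)
General solution: y = C₁cos(3x) + C₂sin(3x)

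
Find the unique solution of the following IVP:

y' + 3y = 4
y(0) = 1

General solution: y = 4/3 + Ce^(-3x)
Applying y(0) = 1: C = 1 - 4/3 = -1/3
Particular solution: y = 4/3 - (1/3)e^(-3x)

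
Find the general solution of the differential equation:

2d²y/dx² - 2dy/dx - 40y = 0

Characteristic equation: 2r² - 2r - 40 = 0
Divide by 2: r² - r - 20 = 0
Roots: r = 5, -4 (distinct real)
General solution: y = C₁e^(5x) + C₂e^(-4x)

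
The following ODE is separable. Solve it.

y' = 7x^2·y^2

Separating variables and integrating:
-1/y = 7x^3/3 + C

General solution: y^-1 = (-7/3)x^3 + C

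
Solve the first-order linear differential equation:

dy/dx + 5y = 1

Using integrating factor method:

General solution: y = 1/5 + Ce^(-5x)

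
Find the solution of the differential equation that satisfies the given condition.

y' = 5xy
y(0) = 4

General solution: y = Ce^(5x²/2)
Applying IC y(0) = 4:
Particular solution: y = 4e^(5x²/2)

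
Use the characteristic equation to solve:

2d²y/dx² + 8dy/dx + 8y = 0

Characteristic equation: 2r² + 8r + 8 = 0
Divide by 2: r² + 4r + 4 = 0
Factored: (r + 2)² = 0
Repeated root: r = -2
General solution: y = (C₁ + C₂x)e^(-2x)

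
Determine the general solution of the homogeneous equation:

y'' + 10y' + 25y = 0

Characteristic equation: r² + 10r + 25 = 0
Factored: (r + 5)² = 0
Repeated root: r = -5
General solution: y = (C₁ + C₂x)e^(-5x)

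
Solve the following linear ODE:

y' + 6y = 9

Using integrating factor method:

General solution: y = 3/2 + Ce^(-6x)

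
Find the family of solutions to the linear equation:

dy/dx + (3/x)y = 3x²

Using integrating factor method:

General solution: y = (1/2)x^3 + Cx^(-3)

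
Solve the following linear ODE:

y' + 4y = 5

Using integrating factor method:

General solution: y = 5/4 + Ce^(-4x)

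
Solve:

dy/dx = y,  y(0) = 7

General solution: y = Ce^x
Applying IC y(0) = 7:
Particular solution: y = 7e^x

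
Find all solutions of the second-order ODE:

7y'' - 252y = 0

Characteristic equation: 7r² - 252 = 0
Divide by 7: r² - 36 = 0
Roots: r = 6, -6 (distinct real)
General solution: y = C₁e^(6x) + C₂e^(-6x)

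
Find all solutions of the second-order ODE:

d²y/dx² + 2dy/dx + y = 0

Characteristic equation: r² + 2r + 1 = 0
Factored: (r + 1)² = 0
Repeated root: r = -1
General solution: y = (C₁ + C₂x)e^(-x)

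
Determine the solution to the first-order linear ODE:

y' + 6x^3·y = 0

Using integrating factor method:

General solution: y = Ce^(-3x^4/2)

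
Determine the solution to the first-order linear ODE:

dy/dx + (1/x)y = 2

Using integrating factor method:

General solution: y = x + C/x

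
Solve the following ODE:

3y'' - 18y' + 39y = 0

Characteristic equation: 3r² - 18r + 39 = 0
Divide by 3: r² - 6r + 13 = 0
Roots: r = 3 ± 2i (complex conjugates)
General solution: y = e^(3x)(C₁cos(2x) + C₂sin(2x))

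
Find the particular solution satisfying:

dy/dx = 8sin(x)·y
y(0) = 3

General solution: y = Ce^(-8cos(x))
Applying IC y(0) = 3:
Particular solution: y = 3e^(8(1-cos(x)))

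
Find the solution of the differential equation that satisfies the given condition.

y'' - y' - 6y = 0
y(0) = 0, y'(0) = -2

General solution: y = C₁e^(3x) + C₂e^(-2x)
Applying ICs: C₁ = -2/5, C₂ = 2/5
Particular solution: y = -(2/5)e^(3x) + (2/5)e^(-2x)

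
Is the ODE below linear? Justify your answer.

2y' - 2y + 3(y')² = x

No. Nonlinear ((y')² term)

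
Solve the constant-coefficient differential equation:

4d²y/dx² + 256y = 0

Characteristic equation: 4r² + 256 = 0
Divide by 4: r² + 64 = 0
Roots: r = ±8i (complex conjugates)
General solution: y = C₁cos(8x) + C₂sin(8x)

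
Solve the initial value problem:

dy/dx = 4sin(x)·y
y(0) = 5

General solution: y = Ce^(-4cos(x))
Applying IC y(0) = 5:
Particular solution: y = 5e^(4(1-cos(x)))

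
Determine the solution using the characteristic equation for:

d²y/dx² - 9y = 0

Characteristic equation: r² - 9 = 0
Roots: r = 3, -3 (distinct real)
General solution: y = C₁e^(3x) + C₂e^(-3x)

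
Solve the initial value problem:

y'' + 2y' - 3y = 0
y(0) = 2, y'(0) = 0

General solution: y = C₁e^x + C₂e^(-3x)
Applying ICs: C₁ = 3/2, C₂ = 1/2
Particular solution: y = (3/2)e^x + (1/2)e^(-3x)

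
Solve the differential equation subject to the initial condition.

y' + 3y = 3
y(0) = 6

General solution: y = 1 + Ce^(-3x)
Applying y(0) = 6: C = 6 - 1 = 5
Particular solution: y = 1 + 5e^(-3x)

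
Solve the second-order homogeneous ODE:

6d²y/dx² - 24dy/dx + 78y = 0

Characteristic equation: 6r² - 24r + 78 = 0
Divide by 6: r² - 4r + 13 = 0
Roots: r = 2 ± 3i (complex conjugates)
General solution: y = e^(2x)(C₁cos(3x) + C₂sin(3x))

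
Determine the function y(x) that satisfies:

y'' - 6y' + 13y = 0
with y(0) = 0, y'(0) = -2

General solution: y = e^(3x)(C₁cos(2x) + C₂sin(2x))
Complex roots r = 3 ± 2i
Applying ICs: C₁ = 0, C₂ = -1
Particular solution: y = e^(3x)(-sin(2x))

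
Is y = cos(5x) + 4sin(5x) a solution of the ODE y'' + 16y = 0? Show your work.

Verification:
y'' = -25cos(5x) - 100sin(5x)
y'' + 16y ≠ 0 (frequency mismatch: got 25 instead of 16)

No, it is not a solution.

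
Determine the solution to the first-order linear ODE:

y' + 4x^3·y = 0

Using integrating factor method:

General solution: y = Ce^(-x^4)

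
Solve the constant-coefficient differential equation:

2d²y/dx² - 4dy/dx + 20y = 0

Characteristic equation: 2r² - 4r + 20 = 0
Divide by 2: r² - 2r + 10 = 0
Roots: r = 1 ± 3i (complex conjugates)
General solution: y = e^x(C₁cos(3x) + C₂sin(3x))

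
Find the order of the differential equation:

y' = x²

The order is 1 (highest derivative is of order 1).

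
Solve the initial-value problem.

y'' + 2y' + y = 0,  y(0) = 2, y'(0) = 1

General solution: y = (C₁ + C₂x)e^(-x)
Repeated root r = -1
Applying ICs: C₁ = 2, C₂ = 3
Particular solution: y = (2 + 3x)e^(-x)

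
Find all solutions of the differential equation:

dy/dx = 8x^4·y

Separating variables and integrating:
ln|y| = 8x^5/5 + C

General solution: y = Ce^(8x^5/5)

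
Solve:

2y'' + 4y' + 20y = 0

Characteristic equation: 2r² + 4r + 20 = 0
Divide by 2: r² + 2r + 10 = 0
Roots: r = -1 ± 3i (complex conjugates)
General solution: y = e^(-x)(C₁cos(3x) + C₂sin(3x))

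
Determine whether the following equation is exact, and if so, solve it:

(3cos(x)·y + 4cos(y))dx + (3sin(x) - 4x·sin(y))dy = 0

Verify exactness: ∂M/∂y = ∂N/∂x ✓
Find F(x,y) such that ∂F/∂x = M, ∂F/∂y = N
Solution: 3sin(x)·y + 4x·cos(y) = C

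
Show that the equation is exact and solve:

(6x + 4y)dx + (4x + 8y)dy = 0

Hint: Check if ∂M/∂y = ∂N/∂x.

Verify exactness: ∂M/∂y = ∂N/∂x ✓
Find F(x,y) such that ∂F/∂x = M, ∂F/∂y = N
Solution: 3x² + 4xy + 4y² = C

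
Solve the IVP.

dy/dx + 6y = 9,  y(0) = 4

General solution: y = 3/2 + Ce^(-6x)
Applying y(0) = 4: C = 4 - 3/2 = 5/2
Particular solution: y = 3/2 + (5/2)e^(-6x)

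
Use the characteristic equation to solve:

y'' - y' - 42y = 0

Characteristic equation: r² - r - 42 = 0
Roots: r = 7, -6 (distinct real)
General solution: y = C₁e^(7x) + C₂e^(-6x)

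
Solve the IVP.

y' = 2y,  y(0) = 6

General solution: y = Ce^(2x)
Applying IC y(0) = 6:
Particular solution: y = 6e^(2x)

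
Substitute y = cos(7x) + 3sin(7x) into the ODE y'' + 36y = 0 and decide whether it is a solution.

Verification:
y'' = -49cos(7x) - 147sin(7x)
y'' + 36y ≠ 0 (frequency mismatch: got 49 instead of 36)

No, it is not a solution.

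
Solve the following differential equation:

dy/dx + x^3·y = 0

Using integrating factor method:

General solution: y = Ce^(-x^4/4)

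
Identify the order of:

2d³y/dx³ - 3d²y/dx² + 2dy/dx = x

The order is 3 (highest derivative is of order 3).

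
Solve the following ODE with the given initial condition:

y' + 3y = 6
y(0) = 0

General solution: y = 2 + Ce^(-3x)
Applying y(0) = 0: C = 0 - 2 = -2
Particular solution: y = 2 - 2e^(-3x)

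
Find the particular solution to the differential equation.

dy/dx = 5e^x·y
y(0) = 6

General solution: y = Ce^(5e^x)
Applying IC y(0) = 6:
Particular solution: y = 6e^(5(e^x - 1))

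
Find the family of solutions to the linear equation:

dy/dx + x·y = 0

Using integrating factor method:

General solution: y = Ce^(-x^2/2)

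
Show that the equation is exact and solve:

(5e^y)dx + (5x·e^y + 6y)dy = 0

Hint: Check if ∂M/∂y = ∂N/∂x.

Verify exactness: ∂M/∂y = ∂N/∂x ✓
Find F(x,y) such that ∂F/∂x = M, ∂F/∂y = N
Solution: 5x·e^y + 3y² = C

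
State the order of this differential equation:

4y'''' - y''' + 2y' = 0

The order is 4 (highest derivative is of order 4).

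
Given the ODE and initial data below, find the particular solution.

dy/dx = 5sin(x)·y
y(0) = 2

General solution: y = Ce^(-5cos(x))
Applying IC y(0) = 2:
Particular solution: y = 2e^(5(1-cos(x)))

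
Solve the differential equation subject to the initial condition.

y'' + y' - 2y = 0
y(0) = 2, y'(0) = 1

General solution: y = C₁e^x + C₂e^(-2x)
Applying ICs: C₁ = 5/3, C₂ = 1/3
Particular solution: y = (5/3)e^x + (1/3)e^(-2x)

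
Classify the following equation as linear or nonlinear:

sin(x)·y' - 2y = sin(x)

Linear (y and its derivatives appear to the first power only, no products of y terms)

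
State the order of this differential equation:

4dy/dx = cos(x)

The order is 1 (highest derivative is of order 1).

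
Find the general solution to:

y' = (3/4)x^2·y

Separating variables and integrating:
ln|y| = x^3/4 + C

General solution: y = Ce^(x^3/4)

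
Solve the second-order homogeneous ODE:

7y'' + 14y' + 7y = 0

Characteristic equation: 7r² + 14r + 7 = 0
Divide by 7: r² + 2r + 1 = 0
Factored: (r + 1)² = 0
Repeated root: r = -1
General solution: y = (C₁ + C₂x)e^(-x)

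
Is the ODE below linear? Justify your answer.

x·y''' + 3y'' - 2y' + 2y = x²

Yes. Linear (y and its derivatives appear to the first power only, no products of y terms)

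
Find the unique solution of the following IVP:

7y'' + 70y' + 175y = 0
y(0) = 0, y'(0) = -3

General solution: y = (C₁ + C₂x)e^(-5x)
Repeated root r = -5
Applying ICs: C₁ = 0, C₂ = -3
Particular solution: y = -3xe^(-5x)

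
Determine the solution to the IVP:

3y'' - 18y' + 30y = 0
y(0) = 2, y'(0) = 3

General solution: y = e^(3x)(C₁cos(x) + C₂sin(x))
Complex roots r = 3 ± i
Applying ICs: C₁ = 2, C₂ = -3
Particular solution: y = e^(3x)(2cos(x) - 3sin(x))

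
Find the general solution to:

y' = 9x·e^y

Separating variables and integrating:
-e^(-y) = 9x²/2 + C

General solution: y = -ln(C - 9x²/2)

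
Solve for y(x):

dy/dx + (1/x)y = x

Using integrating factor method:

General solution: y = (1/3)x^2 + C/x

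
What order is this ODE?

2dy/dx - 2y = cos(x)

The order is 1 (highest derivative is of order 1).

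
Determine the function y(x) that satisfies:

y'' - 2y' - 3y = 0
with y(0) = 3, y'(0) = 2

General solution: y = C₁e^(3x) + C₂e^(-x)
Applying ICs: C₁ = 5/4, C₂ = 7/4
Particular solution: y = (5/4)e^(3x) + (7/4)e^(-x)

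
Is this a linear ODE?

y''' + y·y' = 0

No. Nonlinear (product y·y')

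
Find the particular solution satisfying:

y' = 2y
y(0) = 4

General solution: y = Ce^(2x)
Applying IC y(0) = 4:
Particular solution: y = 4e^(2x)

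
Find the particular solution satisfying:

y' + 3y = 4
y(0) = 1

General solution: y = 4/3 + Ce^(-3x)
Applying y(0) = 1: C = 1 - 4/3 = -1/3
Particular solution: y = 4/3 - (1/3)e^(-3x)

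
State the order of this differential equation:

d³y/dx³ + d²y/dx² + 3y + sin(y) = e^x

The order is 3 (highest derivative is of order 3).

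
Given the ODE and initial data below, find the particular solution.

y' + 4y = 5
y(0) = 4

General solution: y = 5/4 + Ce^(-4x)
Applying y(0) = 4: C = 4 - 5/4 = 11/4
Particular solution: y = 5/4 + (11/4)e^(-4x)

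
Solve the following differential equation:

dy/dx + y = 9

Using integrating factor method:

General solution: y = 9 + Ce^(-x)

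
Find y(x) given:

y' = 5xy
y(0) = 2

General solution: y = Ce^(5x²/2)
Applying IC y(0) = 2:
Particular solution: y = 2e^(5x²/2)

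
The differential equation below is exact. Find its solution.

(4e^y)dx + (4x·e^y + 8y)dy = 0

Verify exactness: ∂M/∂y = ∂N/∂x ✓
Find F(x,y) such that ∂F/∂x = M, ∂F/∂y = N
Solution: 4x·e^y + 4y² = C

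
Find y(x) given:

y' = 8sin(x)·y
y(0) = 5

General solution: y = Ce^(-8cos(x))
Applying IC y(0) = 5:
Particular solution: y = 5e^(8(1-cos(x)))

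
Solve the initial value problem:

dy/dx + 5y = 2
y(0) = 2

General solution: y = 2/5 + Ce^(-5x)
Applying y(0) = 2: C = 2 - 2/5 = 8/5
Particular solution: y = 2/5 + (8/5)e^(-5x)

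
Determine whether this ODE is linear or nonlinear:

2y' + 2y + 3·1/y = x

Nonlinear (1/y term)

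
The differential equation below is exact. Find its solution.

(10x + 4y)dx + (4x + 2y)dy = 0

Verify exactness: ∂M/∂y = ∂N/∂x ✓
Find F(x,y) such that ∂F/∂x = M, ∂F/∂y = N
Solution: 5x² + 4xy + y² = C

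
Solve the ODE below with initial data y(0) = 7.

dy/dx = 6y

General solution: y = Ce^(6x)
Applying IC y(0) = 7:
Particular solution: y = 7e^(6x)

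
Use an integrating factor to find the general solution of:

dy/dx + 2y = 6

Using integrating factor method:

General solution: y = 3 + Ce^(-2x)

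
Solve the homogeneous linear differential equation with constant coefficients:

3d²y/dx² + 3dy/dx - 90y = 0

Characteristic equation: 3r² + 3r - 90 = 0
Divide by 3: r² + r - 30 = 0
Roots: r = 5, -6 (distinct real)
General solution: y = C₁e^(5x) + C₂e^(-6x)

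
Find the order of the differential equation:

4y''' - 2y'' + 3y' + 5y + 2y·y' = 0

The order is 3 (highest derivative is of order 3).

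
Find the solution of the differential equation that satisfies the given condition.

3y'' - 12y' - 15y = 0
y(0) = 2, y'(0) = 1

General solution: y = C₁e^(5x) + C₂e^(-x)
Applying ICs: C₁ = 1/2, C₂ = 3/2
Particular solution: y = (1/2)e^(5x) + (3/2)e^(-x)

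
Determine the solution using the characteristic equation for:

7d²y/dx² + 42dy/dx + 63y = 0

Characteristic equation: 7r² + 42r + 63 = 0
Divide by 7: r² + 6r + 9 = 0
Factored: (r + 3)² = 0
Repeated root: r = -3
General solution: y = (C₁ + C₂x)e^(-3x)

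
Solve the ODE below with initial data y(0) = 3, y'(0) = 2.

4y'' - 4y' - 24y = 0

General solution: y = C₁e^(3x) + C₂e^(-2x)
Applying ICs: C₁ = 8/5, C₂ = 7/5
Particular solution: y = (8/5)e^(3x) + (7/5)e^(-2x)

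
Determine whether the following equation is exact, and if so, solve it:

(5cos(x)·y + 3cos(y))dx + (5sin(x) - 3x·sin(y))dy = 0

Verify exactness: ∂M/∂y = ∂N/∂x ✓
Find F(x,y) such that ∂F/∂x = M, ∂F/∂y = N
Solution: 5sin(x)·y + 3x·cos(y) = C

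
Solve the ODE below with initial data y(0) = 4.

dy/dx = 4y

General solution: y = Ce^(4x)
Applying IC y(0) = 4:
Particular solution: y = 4e^(4x)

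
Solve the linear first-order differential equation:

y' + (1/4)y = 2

Using integrating factor method:

General solution: y = 8 + Ce^(-x/4)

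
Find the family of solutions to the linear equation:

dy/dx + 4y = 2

Using integrating factor method:

General solution: y = 1/2 + Ce^(-4x)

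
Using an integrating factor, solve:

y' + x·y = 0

Using integrating factor method:

General solution: y = Ce^(-x^2/2)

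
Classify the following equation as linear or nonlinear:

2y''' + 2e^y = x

Nonlinear (e^y is nonlinear in y)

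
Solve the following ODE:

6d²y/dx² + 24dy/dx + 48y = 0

Characteristic equation: 6r² + 24r + 48 = 0
Divide by 6: r² + 4r + 8 = 0
Roots: r = -2 ± 2i (complex conjugates)
General solution: y = e^(-2x)(C₁cos(2x) + C₂sin(2x))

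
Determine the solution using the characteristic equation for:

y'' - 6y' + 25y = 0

Characteristic equation: r² - 6r + 25 = 0
Roots: r = 3 ± 4i (complex conjugates)
General solution: y = e^(3x)(C₁cos(4x) + C₂sin(4x))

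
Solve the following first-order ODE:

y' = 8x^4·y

Separating variables and integrating:
ln|y| = 8x^5/5 + C

General solution: y = Ce^(8x^5/5)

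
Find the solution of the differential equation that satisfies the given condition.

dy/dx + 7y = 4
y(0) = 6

General solution: y = 4/7 + Ce^(-7x)
Applying y(0) = 6: C = 6 - 4/7 = 38/7
Particular solution: y = 4/7 + (38/7)e^(-7x)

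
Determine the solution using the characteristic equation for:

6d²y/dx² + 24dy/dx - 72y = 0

Characteristic equation: 6r² + 24r - 72 = 0
Divide by 6: r² + 4r - 12 = 0
Roots: r = 2, -6 (distinct real)
General solution: y = C₁e^(2x) + C₂e^(-6x)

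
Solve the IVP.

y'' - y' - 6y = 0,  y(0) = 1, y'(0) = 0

General solution: y = C₁e^(3x) + C₂e^(-2x)
Applying ICs: C₁ = 2/5, C₂ = 3/5
Particular solution: y = (2/5)e^(3x) + (3/5)e^(-2x)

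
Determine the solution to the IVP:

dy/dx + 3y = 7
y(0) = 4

General solution: y = 7/3 + Ce^(-3x)
Applying y(0) = 4: C = 4 - 7/3 = 5/3
Particular solution: y = 7/3 + (5/3)e^(-3x)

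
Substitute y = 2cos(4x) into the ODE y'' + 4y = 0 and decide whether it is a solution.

Verification:
y'' = -32cos(4x)
y'' + 4y ≠ 0 (frequency mismatch: got 16 instead of 4)

No, it is not a solution.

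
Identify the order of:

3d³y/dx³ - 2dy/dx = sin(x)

The order is 3 (highest derivative is of order 3).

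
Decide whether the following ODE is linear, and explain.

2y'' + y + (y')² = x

Nonlinear ((y')² term)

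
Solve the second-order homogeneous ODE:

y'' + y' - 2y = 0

Characteristic equation: r² + r - 2 = 0
Roots: r = 1, -2 (distinct real)
General solution: y = C₁e^x + C₂e^(-2x)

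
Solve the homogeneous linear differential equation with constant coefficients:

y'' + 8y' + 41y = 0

Characteristic equation: r² + 8r + 41 = 0
Roots: r = -4 ± 5i (complex conjugates)
General solution: y = e^(-4x)(C₁cos(5x) + C₂sin(5x))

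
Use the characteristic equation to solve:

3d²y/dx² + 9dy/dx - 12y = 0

Characteristic equation: 3r² + 9r - 12 = 0
Divide by 3: r² + 3r - 4 = 0
Roots: r = 1, -4 (distinct real)
General solution: y = C₁e^x + C₂e^(-4x)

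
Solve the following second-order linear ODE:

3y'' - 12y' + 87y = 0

Characteristic equation: 3r² - 12r + 87 = 0
Divide by 3: r² - 4r + 29 = 0
Roots: r = 2 ± 5i (complex conjugates)
General solution: y = e^(2x)(C₁cos(5x) + C₂sin(5x))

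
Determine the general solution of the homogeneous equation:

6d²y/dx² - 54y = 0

Characteristic equation: 6r² - 54 = 0
Divide by 6: r² - 9 = 0
Roots: r = 3, -3 (distinct real)
General solution: y = C₁e^(3x) + C₂e^(-3x)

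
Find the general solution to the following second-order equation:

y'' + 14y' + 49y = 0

Characteristic equation: r² + 14r + 49 = 0
Factored: (r + 7)² = 0
Repeated root: r = -7
General solution: y = (C₁ + C₂x)e^(-7x)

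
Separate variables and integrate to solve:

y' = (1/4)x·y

Separating variables and integrating:
ln|y| = x^2/8 + C

General solution: y = Ce^(x^2/8)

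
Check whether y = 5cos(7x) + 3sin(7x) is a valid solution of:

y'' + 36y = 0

Verification:
y'' = -245cos(7x) - 147sin(7x)
y'' + 36y ≠ 0 (frequency mismatch: got 49 instead of 36)

No, it is not a solution.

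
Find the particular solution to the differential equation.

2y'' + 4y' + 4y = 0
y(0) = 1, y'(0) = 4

General solution: y = e^(-x)(C₁cos(x) + C₂sin(x))
Complex roots r = -1 ± i
Applying ICs: C₁ = 1, C₂ = 5
Particular solution: y = e^(-x)(cos(x) + 5sin(x))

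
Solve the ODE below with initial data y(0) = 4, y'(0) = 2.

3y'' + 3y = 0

General solution: y = C₁cos(x) + C₂sin(x)
Complex roots r = ±i
Applying ICs: C₁ = 4, C₂ = 2
Particular solution: y = 4cos(x) + 2sin(x)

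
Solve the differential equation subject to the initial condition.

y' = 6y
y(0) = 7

General solution: y = Ce^(6x)
Applying IC y(0) = 7:
Particular solution: y = 7e^(6x)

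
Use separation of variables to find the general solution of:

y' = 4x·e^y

Separating variables and integrating:
-e^(-y) = 2x² + C

General solution: y = -ln(C - 2x²)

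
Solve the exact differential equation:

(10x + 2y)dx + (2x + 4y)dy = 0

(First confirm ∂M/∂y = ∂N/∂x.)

Verify exactness: ∂M/∂y = ∂N/∂x ✓
Find F(x,y) such that ∂F/∂x = M, ∂F/∂y = N
Solution: 5x² + 2xy + 2y² = C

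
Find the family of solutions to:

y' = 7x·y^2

Separating variables and integrating:
-1/y = 7x^2/2 + C

General solution: y^-1 = (-7/2)x^2 + C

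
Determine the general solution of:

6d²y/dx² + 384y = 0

Characteristic equation: 6r² + 384 = 0
Divide by 6: r² + 64 = 0
Roots: r = ±8i (complex conjugates)
General solution: y = C₁cos(8x) + C₂sin(8x)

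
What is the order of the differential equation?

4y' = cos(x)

The order is 1 (highest derivative is of order 1).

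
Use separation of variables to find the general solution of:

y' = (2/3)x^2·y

Separating variables and integrating:
ln|y| = 2x^3/9 + C

General solution: y = Ce^(2x^3/9)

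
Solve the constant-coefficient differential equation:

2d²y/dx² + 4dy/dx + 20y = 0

Characteristic equation: 2r² + 4r + 20 = 0
Divide by 2: r² + 2r + 10 = 0
Roots: r = -1 ± 3i (complex conjugates)
General solution: y = e^(-x)(C₁cos(3x) + C₂sin(3x))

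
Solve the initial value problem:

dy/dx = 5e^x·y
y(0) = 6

General solution: y = Ce^(5e^x)
Applying IC y(0) = 6:
Particular solution: y = 6e^(5(e^x - 1))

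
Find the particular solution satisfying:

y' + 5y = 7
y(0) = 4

General solution: y = 7/5 + Ce^(-5x)
Applying y(0) = 4: C = 4 - 7/5 = 13/5
Particular solution: y = 7/5 + (13/5)e^(-5x)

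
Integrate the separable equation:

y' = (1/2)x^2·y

Separating variables and integrating:
ln|y| = x^3/6 + C

General solution: y = Ce^(x^3/6)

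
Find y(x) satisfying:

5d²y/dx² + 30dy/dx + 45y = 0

Characteristic equation: 5r² + 30r + 45 = 0
Divide by 5: r² + 6r + 9 = 0
Factored: (r + 3)² = 0
Repeated root: r = -3
General solution: y = (C₁ + C₂x)e^(-3x)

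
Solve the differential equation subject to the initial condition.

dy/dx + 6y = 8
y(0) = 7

General solution: y = 4/3 + Ce^(-6x)
Applying y(0) = 7: C = 7 - 4/3 = 17/3
Particular solution: y = 4/3 + (17/3)e^(-6x)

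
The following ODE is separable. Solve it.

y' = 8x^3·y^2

Separating variables and integrating:
-1/y = 2x^4 + C

General solution: y^-1 = -2x^4 + C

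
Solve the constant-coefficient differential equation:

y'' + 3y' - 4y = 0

Characteristic equation: r² + 3r - 4 = 0
Roots: r = 1, -4 (distinct real)
General solution: y = C₁e^x + C₂e^(-4x)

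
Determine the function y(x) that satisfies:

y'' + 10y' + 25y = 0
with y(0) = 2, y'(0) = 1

General solution: y = (C₁ + C₂x)e^(-5x)
Repeated root r = -5
Applying ICs: C₁ = 2, C₂ = 11
Particular solution: y = (2 + 11x)e^(-5x)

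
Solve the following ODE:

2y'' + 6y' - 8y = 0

Characteristic equation: 2r² + 6r - 8 = 0
Divide by 2: r² + 3r - 4 = 0
Roots: r = 1, -4 (distinct real)
General solution: y = C₁e^x + C₂e^(-4x)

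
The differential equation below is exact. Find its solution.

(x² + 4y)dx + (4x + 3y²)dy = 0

Verify exactness: ∂M/∂y = ∂N/∂x ✓
Find F(x,y) such that ∂F/∂x = M, ∂F/∂y = N
Solution: x³/3 + 4xy + y³ = C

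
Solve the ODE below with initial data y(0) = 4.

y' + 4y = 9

General solution: y = 9/4 + Ce^(-4x)
Applying y(0) = 4: C = 4 - 9/4 = 7/4
Particular solution: y = 9/4 + (7/4)e^(-4x)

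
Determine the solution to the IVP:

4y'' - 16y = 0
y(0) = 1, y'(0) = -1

General solution: y = C₁e^(2x) + C₂e^(-2x)
Applying ICs: C₁ = 1/4, C₂ = 3/4
Particular solution: y = (1/4)e^(2x) + (3/4)e^(-2x)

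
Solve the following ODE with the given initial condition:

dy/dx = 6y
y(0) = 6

General solution: y = Ce^(6x)
Applying IC y(0) = 6:
Particular solution: y = 6e^(6x)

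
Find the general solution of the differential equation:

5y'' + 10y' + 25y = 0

Characteristic equation: 5r² + 10r + 25 = 0
Divide by 5: r² + 2r + 5 = 0
Roots: r = -1 ± 2i (complex conjugates)
General solution: y = e^(-x)(C₁cos(2x) + C₂sin(2x))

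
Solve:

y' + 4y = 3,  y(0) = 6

General solution: y = 3/4 + Ce^(-4x)
Applying y(0) = 6: C = 6 - 3/4 = 21/4
Particular solution: y = 3/4 + (21/4)e^(-4x)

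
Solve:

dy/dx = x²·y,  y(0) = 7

General solution: y = Ce^(x³/3)
Applying IC y(0) = 7:
Particular solution: y = 7e^(x³/3)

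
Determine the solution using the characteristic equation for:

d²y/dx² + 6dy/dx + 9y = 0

Characteristic equation: r² + 6r + 9 = 0
Factored: (r + 3)² = 0
Repeated root: r = -3
General solution: y = (C₁ + C₂x)e^(-3x)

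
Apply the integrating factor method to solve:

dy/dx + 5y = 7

Using integrating factor method:

General solution: y = 7/5 + Ce^(-5x)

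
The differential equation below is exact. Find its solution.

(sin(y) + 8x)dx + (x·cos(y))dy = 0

Verify exactness: ∂M/∂y = ∂N/∂x ✓
Find F(x,y) such that ∂F/∂x = M, ∂F/∂y = N
Solution: x·sin(y) + 4x² = C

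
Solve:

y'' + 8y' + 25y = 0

Characteristic equation: r² + 8r + 25 = 0
Roots: r = -4 ± 3i (complex conjugates)
General solution: y = e^(-4x)(C₁cos(3x) + C₂sin(3x))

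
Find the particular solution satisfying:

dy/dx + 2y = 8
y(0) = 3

General solution: y = 4 + Ce^(-2x)
Applying y(0) = 3: C = 3 - 4 = -1
Particular solution: y = 4 - e^(-2x)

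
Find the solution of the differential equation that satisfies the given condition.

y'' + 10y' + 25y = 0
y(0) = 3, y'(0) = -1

General solution: y = (C₁ + C₂x)e^(-5x)
Repeated root r = -5
Applying ICs: C₁ = 3, C₂ = 14
Particular solution: y = (3 + 14x)e^(-5x)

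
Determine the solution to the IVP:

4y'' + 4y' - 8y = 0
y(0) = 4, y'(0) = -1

General solution: y = C₁e^x + C₂e^(-2x)
Applying ICs: C₁ = 7/3, C₂ = 5/3
Particular solution: y = (7/3)e^x + (5/3)e^(-2x)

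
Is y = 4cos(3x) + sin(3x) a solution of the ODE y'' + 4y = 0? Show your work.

Verification:
y'' = -36cos(3x) - 9sin(3x)
y'' + 4y ≠ 0 (frequency mismatch: got 9 instead of 4)

No, it is not a solution.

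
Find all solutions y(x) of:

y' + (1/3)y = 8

Using integrating factor method:

General solution: y = 24 + Ce^(-x/3)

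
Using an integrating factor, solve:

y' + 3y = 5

Using integrating factor method:

General solution: y = 5/3 + Ce^(-3x)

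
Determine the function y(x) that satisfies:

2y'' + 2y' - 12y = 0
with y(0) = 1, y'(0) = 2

General solution: y = C₁e^(2x) + C₂e^(-3x)
Applying ICs: C₁ = 1, C₂ = 0
Particular solution: y = e^(2x)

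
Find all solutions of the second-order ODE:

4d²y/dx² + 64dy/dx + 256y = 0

Characteristic equation: 4r² + 64r + 256 = 0
Divide by 4: r² + 16r + 64 = 0
Factored: (r + 8)² = 0
Repeated root: r = -8
General solution: y = (C₁ + C₂x)e^(-8x)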